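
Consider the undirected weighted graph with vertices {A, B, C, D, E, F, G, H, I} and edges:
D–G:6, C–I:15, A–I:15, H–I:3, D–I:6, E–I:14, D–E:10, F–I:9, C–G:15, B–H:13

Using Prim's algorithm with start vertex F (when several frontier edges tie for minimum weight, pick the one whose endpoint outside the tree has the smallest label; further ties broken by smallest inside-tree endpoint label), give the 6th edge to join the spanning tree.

B-H

Grow the tree from F using Prim:
Step 1: frontier [F–I 9] → take F–I (9); add I.
Step 2: frontier [H–I 3, D–I 6, E–I 14, A–I 15, C–I 15] → take H–I (3); add H.
Step 3: frontier [B–H 13, D–I 6, E–I 14, A–I 15, C–I 15] → take D–I (6); add D.
Step 4: frontier [D–G 6, D–E 10, B–H 13, E–I 14, A–I 15, C–I 15] → take D–G (6); add G.
Step 5: frontier [D–E 10, C–G 15, B–H 13, E–I 14, A–I 15, C–I 15] → take D–E (10); add E.
Step 6: frontier [C–G 15, B–H 13, A–I 15, C–I 15] → take B–H (13); add B.
Step 7: frontier [C–G 15, A–I 15, C–I 15] → take A–I (15); add A.
Step 8: frontier [C–G 15, C–I 15] → take C–G (15); add C.
The 6th edge added is B–H.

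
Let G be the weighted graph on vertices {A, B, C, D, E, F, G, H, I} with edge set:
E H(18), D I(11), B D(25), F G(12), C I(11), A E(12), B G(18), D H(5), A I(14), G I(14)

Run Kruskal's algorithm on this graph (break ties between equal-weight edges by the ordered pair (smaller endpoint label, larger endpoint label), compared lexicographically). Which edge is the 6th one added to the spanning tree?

Sort edges by weight, then run Kruskal:
D H (5): add — endpoints in different components.
C I (11): add — endpoints in different components.
D I (11): add — endpoints in different components.
A E (12): add — endpoints in different components.
F G (12): add — endpoints in different components.
A I (14): add — endpoints in different components.
G I (14): add — endpoints in different components.
B G (18): add — endpoints in different components.
The 6th edge added is A I.

A-I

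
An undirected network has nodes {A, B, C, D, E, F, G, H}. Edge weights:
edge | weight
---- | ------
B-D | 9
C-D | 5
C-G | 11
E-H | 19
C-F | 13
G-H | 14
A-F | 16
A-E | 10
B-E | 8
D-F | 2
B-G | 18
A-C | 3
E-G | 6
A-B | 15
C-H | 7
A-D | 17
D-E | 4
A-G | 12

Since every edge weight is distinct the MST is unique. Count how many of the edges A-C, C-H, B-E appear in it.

3

Sort edges by weight, then run Kruskal:
D-F (2): add — endpoints in different components.
A-C (3): add — endpoints in different components.
D-E (4): add — endpoints in different components.
C-D (5): add — endpoints in different components.
E-G (6): add — endpoints in different components.
C-H (7): add — endpoints in different components.
B-E (8): add — endpoints in different components.
MST edge set: {D-F, A-C, D-E, C-D, E-G, C-H, B-E}.
Of the listed edges, {A-C, C-H, B-E} are in the MST → 3.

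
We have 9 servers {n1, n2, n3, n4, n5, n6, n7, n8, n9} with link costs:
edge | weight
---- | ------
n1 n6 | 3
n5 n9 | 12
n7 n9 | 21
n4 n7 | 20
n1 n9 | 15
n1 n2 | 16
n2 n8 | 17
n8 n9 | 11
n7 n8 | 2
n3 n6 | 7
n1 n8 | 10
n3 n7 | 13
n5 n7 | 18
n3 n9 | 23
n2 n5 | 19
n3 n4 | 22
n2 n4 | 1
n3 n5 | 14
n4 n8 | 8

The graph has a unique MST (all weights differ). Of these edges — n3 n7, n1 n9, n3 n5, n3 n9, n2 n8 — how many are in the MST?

Kruskal's algorithm — process edges by increasing weight (ties by edge label):
n2 n4 (1): add — endpoints in different components.
n7 n8 (2): add — endpoints in different components.
n1 n6 (3): add — endpoints in different components.
n3 n6 (7): add — endpoints in different components.
n4 n8 (8): add — endpoints in different components.
n1 n8 (10): add — endpoints in different components.
n8 n9 (11): add — endpoints in different components.
n5 n9 (12): add — endpoints in different components.
MST edge set: {n2 n4, n7 n8, n1 n6, n3 n6, n4 n8, n1 n8, n8 n9, n5 n9}.
Of the listed edges, {} are in the MST → 0.

0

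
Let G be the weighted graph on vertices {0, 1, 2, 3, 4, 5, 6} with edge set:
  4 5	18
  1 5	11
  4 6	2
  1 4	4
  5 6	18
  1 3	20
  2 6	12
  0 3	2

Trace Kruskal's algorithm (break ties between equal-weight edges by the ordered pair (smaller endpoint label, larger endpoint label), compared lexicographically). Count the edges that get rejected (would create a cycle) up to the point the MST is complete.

2

Kruskal's algorithm — process edges by increasing weight (ties by edge label):
0 3 (2): add. Components now {0,3} {1} {2} {4} {5} {6}
4 6 (2): add. Components now {0,3} {1} {2} {4,6} {5}
1 4 (4): add. Components now {0,3} {1,4,6} {2} {5}
1 5 (11): add. Components now {0,3} {1,4,5,6} {2}
2 6 (12): add. Components now {0,3} {1,2,4,5,6}
4 5 (18): skip — 4 and 5 already connected.
5 6 (18): skip — 5 and 6 already connected.
1 3 (20): add. Components now {0,1,2,3,4,5,6}
Edges rejected before the tree was complete: 2.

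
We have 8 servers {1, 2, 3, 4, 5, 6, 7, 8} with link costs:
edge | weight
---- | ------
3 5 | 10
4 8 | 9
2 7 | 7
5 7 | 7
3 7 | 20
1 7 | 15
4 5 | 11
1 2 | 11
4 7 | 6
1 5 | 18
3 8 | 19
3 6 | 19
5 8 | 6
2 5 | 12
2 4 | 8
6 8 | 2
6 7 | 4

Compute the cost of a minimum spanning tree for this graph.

46

Sort edges by weight, then run Kruskal:
6 8 (2): add — endpoints in different components.
6 7 (4): add — endpoints in different components.
4 7 (6): add — endpoints in different components.
5 8 (6): add — endpoints in different components.
2 7 (7): add — endpoints in different components.
5 7 (7): skip — 5 and 7 already connected.
2 4 (8): skip — 2 and 4 already connected.
4 8 (9): skip — 4 and 8 already connected.
3 5 (10): add — endpoints in different components.
1 2 (11): add — endpoints in different components.
MST edges: 6 8, 6 7, 4 7, 5 8, 2 7, 3 5, 1 2; total weight 2+4+6+6+7+10+11 = 46.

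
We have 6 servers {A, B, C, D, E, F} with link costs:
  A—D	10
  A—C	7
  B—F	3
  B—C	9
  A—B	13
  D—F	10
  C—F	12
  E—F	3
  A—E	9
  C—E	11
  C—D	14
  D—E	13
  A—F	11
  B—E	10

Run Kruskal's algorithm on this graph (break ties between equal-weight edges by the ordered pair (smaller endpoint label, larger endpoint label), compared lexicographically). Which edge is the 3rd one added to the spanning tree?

Kruskal: consider edges lightest-first.
B—F (3): add. Components now {A} {B,F} {C} {D} {E}
E—F (3): add. Components now {A} {B,E,F} {C} {D}
A—C (7): add. Components now {A,C} {B,E,F} {D}
A—E (9): add. Components now {A,B,C,E,F} {D}
B—C (9): skip — B and C already connected.
A—D (10): add. Components now {A,B,C,D,E,F}
The 3rd edge added is A—C.

A-C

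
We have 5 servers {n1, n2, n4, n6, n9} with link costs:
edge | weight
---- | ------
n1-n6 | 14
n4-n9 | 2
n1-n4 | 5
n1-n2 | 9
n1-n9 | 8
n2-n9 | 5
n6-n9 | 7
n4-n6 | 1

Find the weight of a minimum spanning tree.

Prim's algorithm from n6:
Step 1: cheapest edge leaving the tree is n4-n6 (1); add n4.
Step 2: cheapest edge leaving the tree is n4-n9 (2); add n9.
Step 3: cheapest edge leaving the tree is n1-n4 (5); add n1.
Step 4: cheapest edge leaving the tree is n2-n9 (5); add n2.
MST edges: n4-n6, n4-n9, n1-n4, n2-n9; total weight 1+2+5+5 = 13.

13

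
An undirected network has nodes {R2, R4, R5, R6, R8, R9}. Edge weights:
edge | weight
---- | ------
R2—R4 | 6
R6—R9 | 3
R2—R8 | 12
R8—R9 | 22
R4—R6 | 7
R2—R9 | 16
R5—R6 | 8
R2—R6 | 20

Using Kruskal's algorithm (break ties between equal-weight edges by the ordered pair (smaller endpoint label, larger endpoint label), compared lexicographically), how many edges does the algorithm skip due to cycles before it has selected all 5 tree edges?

0

Kruskal's algorithm — process edges by increasing weight (ties by edge label):
R6—R9 (3): add. Components now {R6,R9} {R8} {R2} {R5} {R4}
R2—R4 (6): add. Components now {R6,R9} {R8} {R2,R4} {R5}
R4—R6 (7): add. Components now {R2,R4,R6,R9} {R8} {R5}
R5—R6 (8): add. Components now {R2,R4,R5,R6,R9} {R8}
R2—R8 (12): add. Components now {R2,R4,R5,R6,R8,R9}
Edges rejected before the tree was complete: 0.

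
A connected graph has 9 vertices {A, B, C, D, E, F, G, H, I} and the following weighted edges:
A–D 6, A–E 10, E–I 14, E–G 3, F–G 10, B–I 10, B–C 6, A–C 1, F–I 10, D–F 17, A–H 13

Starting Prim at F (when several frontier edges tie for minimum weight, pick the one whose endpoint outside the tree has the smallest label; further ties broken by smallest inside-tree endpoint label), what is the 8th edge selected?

A-H

Prim's algorithm from F:
Step 1: cheapest edge leaving the tree is F–G (10); add G.
Step 2: cheapest edge leaving the tree is E–G (3); add E.
Step 3: cheapest edge leaving the tree is A–E (10); add A.
Step 4: cheapest edge leaving the tree is A–C (1); add C.
Step 5: cheapest edge leaving the tree is B–C (6); add B.
Step 6: cheapest edge leaving the tree is A–D (6); add D.
Step 7: cheapest edge leaving the tree is B–I (10); add I.
Step 8: cheapest edge leaving the tree is A–H (13); add H.
The 8th edge added is A–H.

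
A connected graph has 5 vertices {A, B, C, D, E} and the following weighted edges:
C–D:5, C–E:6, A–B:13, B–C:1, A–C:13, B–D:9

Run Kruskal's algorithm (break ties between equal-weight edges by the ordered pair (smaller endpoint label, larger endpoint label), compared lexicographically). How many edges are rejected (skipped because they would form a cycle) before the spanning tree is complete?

1

Sort edges by weight, then run Kruskal:
B–C (1): add — endpoints in different components.
C–D (5): add — endpoints in different components.
C–E (6): add — endpoints in different components.
B–D (9): skip — B and D already connected.
A–B (13): add — endpoints in different components.
Edges rejected before the tree was complete: 1.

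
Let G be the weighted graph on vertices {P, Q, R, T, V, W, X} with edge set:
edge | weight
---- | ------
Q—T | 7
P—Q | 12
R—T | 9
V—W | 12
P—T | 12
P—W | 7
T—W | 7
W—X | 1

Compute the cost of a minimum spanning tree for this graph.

Prim's algorithm from V:
Step 1: cheapest edge leaving the tree is V—W (12); add W.
Step 2: cheapest edge leaving the tree is W—X (1); add X.
Step 3: cheapest edge leaving the tree is P—W (7); add P.
Step 4: cheapest edge leaving the tree is T—W (7); add T.
Step 5: cheapest edge leaving the tree is Q—T (7); add Q.
Step 6: cheapest edge leaving the tree is R—T (9); add R.
MST edges: V—W, W—X, P—W, T—W, Q—T, R—T; total weight 12+1+7+7+7+9 = 43.

43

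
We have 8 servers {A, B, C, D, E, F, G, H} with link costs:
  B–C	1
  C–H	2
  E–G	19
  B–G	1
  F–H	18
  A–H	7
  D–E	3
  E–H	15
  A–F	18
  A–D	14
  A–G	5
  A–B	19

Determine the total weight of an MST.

Sort edges by weight, then run Kruskal:
B–C (1): add — endpoints in different components.
B–G (1): add — endpoints in different components.
C–H (2): add — endpoints in different components.
D–E (3): add — endpoints in different components.
A–G (5): add — endpoints in different components.
A–H (7): skip — A and H already connected.
A–D (14): add — endpoints in different components.
E–H (15): skip — E and H already connected.
A–F (18): add — endpoints in different components.
MST edges: B–C, B–G, C–H, D–E, A–G, A–D, A–F; total weight 1+1+2+3+5+14+18 = 44.

44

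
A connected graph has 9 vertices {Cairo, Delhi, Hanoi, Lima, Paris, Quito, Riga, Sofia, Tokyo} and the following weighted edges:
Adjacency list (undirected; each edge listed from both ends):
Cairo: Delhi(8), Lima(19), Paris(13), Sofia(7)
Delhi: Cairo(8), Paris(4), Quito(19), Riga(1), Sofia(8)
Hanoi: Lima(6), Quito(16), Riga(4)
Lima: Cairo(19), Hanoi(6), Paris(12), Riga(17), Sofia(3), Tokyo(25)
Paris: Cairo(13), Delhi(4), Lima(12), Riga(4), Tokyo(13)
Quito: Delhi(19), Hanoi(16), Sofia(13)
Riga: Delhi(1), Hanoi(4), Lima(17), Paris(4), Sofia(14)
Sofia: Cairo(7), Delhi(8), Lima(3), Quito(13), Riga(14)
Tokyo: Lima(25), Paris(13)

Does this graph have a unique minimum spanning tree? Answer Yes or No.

Kruskal's algorithm — process edges by increasing weight (ties by edge label):
Delhi Riga (1): add — endpoints in different components.
Lima Sofia (3): add — endpoints in different components.
Delhi Paris (4): add — endpoints in different components.
Hanoi Riga (4): add — endpoints in different components.
Paris Riga (4): skip — Riga and Paris already connected.
Hanoi Lima (6): add — endpoints in different components.
Cairo Sofia (7): add — endpoints in different components.
Cairo Delhi (8): skip — Cairo and Delhi already connected.
Delhi Sofia (8): skip — Sofia and Delhi already connected.
Lima Paris (12): skip — Lima and Paris already connected.
Cairo Paris (13): skip — Cairo and Paris already connected.
Paris Tokyo (13): add — endpoints in different components.
Quito Sofia (13): add — endpoints in different components.
Non-tree edge Paris Riga has weight 4, equal to the heaviest edge on its tree cycle — swapping gives another MST of the same weight. Not unique.

No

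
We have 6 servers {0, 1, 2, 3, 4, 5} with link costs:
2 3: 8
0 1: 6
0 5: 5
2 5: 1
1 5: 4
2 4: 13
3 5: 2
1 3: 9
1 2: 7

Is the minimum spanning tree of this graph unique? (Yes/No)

Sort edges by weight, then run Kruskal:
2 5 (1): add — endpoints in different components.
3 5 (2): add — endpoints in different components.
1 5 (4): add — endpoints in different components.
0 5 (5): add — endpoints in different components.
0 1 (6): skip — 0 and 1 already connected.
1 2 (7): skip — 1 and 2 already connected.
2 3 (8): skip — 2 and 3 already connected.
1 3 (9): skip — 1 and 3 already connected.
2 4 (13): add — endpoints in different components.
Every non-tree edge has weight strictly greater than the heaviest edge on the tree path between its endpoints, so the MST is unique.

Yes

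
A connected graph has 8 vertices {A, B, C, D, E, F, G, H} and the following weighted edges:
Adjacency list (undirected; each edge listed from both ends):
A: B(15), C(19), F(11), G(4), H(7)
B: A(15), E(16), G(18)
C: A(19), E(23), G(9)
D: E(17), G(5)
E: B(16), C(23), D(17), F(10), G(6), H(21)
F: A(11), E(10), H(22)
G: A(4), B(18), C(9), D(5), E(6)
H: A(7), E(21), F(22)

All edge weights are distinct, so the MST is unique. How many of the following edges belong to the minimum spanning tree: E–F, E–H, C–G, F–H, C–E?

2

Sort edges by weight, then run Kruskal:
A–G (4): add — endpoints in different components.
D–G (5): add — endpoints in different components.
E–G (6): add — endpoints in different components.
A–H (7): add — endpoints in different components.
C–G (9): add — endpoints in different components.
E–F (10): add — endpoints in different components.
A–F (11): skip — A and F already connected.
A–B (15): add — endpoints in different components.
MST edge set: {A–G, D–G, E–G, A–H, C–G, E–F, A–B}.
Of the listed edges, {E–F, C–G} are in the MST → 2.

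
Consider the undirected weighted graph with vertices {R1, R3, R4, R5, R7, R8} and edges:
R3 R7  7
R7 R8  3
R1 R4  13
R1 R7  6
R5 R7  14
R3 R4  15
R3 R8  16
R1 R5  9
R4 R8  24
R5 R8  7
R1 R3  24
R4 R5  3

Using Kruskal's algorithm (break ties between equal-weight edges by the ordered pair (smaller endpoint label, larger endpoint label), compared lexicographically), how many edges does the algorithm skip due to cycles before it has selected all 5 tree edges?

0

Sort edges by weight, then run Kruskal:
R4 R5 (3): add. Components now {R4,R5} {R7} {R3} {R8} {R1}
R7 R8 (3): add. Components now {R4,R5} {R7,R8} {R3} {R1}
R1 R7 (6): add. Components now {R4,R5} {R1,R7,R8} {R3}
R3 R7 (7): add. Components now {R4,R5} {R1,R3,R7,R8}
R5 R8 (7): add. Components now {R1,R3,R4,R5,R7,R8}
Edges rejected before the tree was complete: 0.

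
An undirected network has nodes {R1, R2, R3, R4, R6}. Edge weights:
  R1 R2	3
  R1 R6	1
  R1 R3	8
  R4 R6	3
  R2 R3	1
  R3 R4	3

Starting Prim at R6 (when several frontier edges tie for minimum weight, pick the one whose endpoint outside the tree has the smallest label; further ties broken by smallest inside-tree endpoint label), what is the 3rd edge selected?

Prim, starting at R6.
Step 1: cheapest edge leaving the tree is R1 R6 (1); add R1.
Step 2: cheapest edge leaving the tree is R1 R2 (3); add R2.
Step 3: cheapest edge leaving the tree is R2 R3 (1); add R3.
Step 4: cheapest edge leaving the tree is R3 R4 (3); add R4.
The 3rd edge added is R2 R3.

R2-R3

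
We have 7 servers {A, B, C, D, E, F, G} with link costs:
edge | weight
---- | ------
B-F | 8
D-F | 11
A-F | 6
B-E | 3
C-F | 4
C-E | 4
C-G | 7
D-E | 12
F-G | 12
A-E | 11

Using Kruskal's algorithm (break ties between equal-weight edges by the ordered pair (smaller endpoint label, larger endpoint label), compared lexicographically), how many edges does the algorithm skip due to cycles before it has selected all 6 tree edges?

2

Kruskal's algorithm — process edges by increasing weight (ties by edge label):
B-E (3): add — endpoints in different components.
C-E (4): add — endpoints in different components.
C-F (4): add — endpoints in different components.
A-F (6): add — endpoints in different components.
C-G (7): add — endpoints in different components.
B-F (8): skip — B and F already connected.
A-E (11): skip — A and E already connected.
D-F (11): add — endpoints in different components.
Edges rejected before the tree was complete: 2.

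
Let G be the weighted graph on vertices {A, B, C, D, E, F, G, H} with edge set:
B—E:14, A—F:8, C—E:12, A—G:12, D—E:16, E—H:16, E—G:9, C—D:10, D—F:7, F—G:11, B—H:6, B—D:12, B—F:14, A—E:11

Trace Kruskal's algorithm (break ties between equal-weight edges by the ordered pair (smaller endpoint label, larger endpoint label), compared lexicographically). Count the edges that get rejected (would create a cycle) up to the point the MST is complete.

2

Kruskal: consider edges lightest-first.
B—H (6): add — endpoints in different components.
D—F (7): add — endpoints in different components.
A—F (8): add — endpoints in different components.
E—G (9): add — endpoints in different components.
C—D (10): add — endpoints in different components.
A—E (11): add — endpoints in different components.
F—G (11): skip — F and G already connected.
A—G (12): skip — A and G already connected.
B—D (12): add — endpoints in different components.
Edges rejected before the tree was complete: 2.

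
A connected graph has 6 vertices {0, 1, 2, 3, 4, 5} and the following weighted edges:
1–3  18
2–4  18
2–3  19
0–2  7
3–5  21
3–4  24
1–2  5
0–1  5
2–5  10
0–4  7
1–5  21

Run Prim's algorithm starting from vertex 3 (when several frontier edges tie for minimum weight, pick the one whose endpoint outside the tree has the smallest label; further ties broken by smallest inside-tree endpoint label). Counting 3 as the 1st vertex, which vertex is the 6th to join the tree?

5

Prim, starting at 3.
Step 1: frontier [1–3 18, 2–3 19, 3–5 21, 3–4 24] → take 1–3 (18); add 1.
Step 2: frontier [0–1 5, 1–2 5, 1–5 21, 2–3 19, 3–5 21, 3–4 24] → take 0–1 (5); add 0.
Step 3: frontier [0–2 7, 0–4 7, 1–2 5, 1–5 21, 2–3 19, 3–5 21, 3–4 24] → take 1–2 (5); add 2.
Step 4: frontier [0–4 7, 1–5 21, 2–5 10, 2–4 18, 3–5 21, 3–4 24] → take 0–4 (7); add 4.
Step 5: frontier [1–5 21, 2–5 10, 3–5 21] → take 2–5 (10); add 5.
Vertex order: 3, 1, 0, 2, 4, 5. The 6th vertex is 5.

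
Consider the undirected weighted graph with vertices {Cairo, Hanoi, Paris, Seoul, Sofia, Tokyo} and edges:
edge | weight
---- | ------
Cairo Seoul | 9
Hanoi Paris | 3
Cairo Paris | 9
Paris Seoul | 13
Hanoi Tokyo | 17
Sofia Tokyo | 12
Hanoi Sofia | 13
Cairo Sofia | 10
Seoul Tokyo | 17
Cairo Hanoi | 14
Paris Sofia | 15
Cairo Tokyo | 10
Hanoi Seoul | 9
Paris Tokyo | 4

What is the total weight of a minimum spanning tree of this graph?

35

Prim, starting at Paris.
Step 1: frontier [Hanoi Paris 3, Paris Tokyo 4, Cairo Paris 9, Paris Seoul 13, Paris Sofia 15] → take Hanoi Paris (3); add Hanoi.
Step 2: frontier [Hanoi Seoul 9, Hanoi Sofia 13, Cairo Hanoi 14, Hanoi Tokyo 17, Paris Tokyo 4, Cairo Paris 9, Paris Seoul 13, Paris Sofia 15] → take Paris Tokyo (4); add Tokyo.
Step 3: frontier [Hanoi Seoul 9, Hanoi Sofia 13, Cairo Hanoi 14, Cairo Paris 9, Paris Seoul 13, Paris Sofia 15, Cairo Tokyo 10, Sofia Tokyo 12, Seoul Tokyo 17] → take Cairo Paris (9); add Cairo.
Step 4: frontier [Cairo Seoul 9, Cairo Sofia 10, Hanoi Seoul 9, Hanoi Sofia 13, Paris Seoul 13, Paris Sofia 15, Sofia Tokyo 12, Seoul Tokyo 17] → take Cairo Seoul (9); add Seoul.
Step 5: frontier [Cairo Sofia 10, Hanoi Sofia 13, Paris Sofia 15, Sofia Tokyo 12] → take Cairo Sofia (10); add Sofia.
MST edges: Hanoi Paris, Paris Tokyo, Cairo Paris, Cairo Seoul, Cairo Sofia; total weight 3+4+9+9+10 = 35.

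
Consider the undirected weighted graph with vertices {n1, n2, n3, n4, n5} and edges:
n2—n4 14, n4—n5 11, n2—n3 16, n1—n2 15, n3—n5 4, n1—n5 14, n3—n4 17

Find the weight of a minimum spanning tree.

Kruskal's algorithm — process edges by increasing weight (ties by edge label):
n3—n5 (4): add — endpoints in different components.
n4—n5 (11): add — endpoints in different components.
n1—n5 (14): add — endpoints in different components.
n2—n4 (14): add — endpoints in different components.
MST edges: n3—n5, n4—n5, n1—n5, n2—n4; total weight 4+11+14+14 = 43.

43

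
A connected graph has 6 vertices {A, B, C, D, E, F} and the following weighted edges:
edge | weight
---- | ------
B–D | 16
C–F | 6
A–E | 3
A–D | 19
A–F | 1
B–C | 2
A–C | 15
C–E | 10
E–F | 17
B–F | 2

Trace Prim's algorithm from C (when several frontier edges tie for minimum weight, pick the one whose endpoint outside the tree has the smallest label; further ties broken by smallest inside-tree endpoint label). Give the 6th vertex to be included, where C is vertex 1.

Prim, starting at C.
Step 1: cheapest edge leaving the tree is B–C (2); add B.
Step 2: cheapest edge leaving the tree is B–F (2); add F.
Step 3: cheapest edge leaving the tree is A–F (1); add A.
Step 4: cheapest edge leaving the tree is A–E (3); add E.
Step 5: cheapest edge leaving the tree is B–D (16); add D.
Vertex order: C, B, F, A, E, D. The 6th vertex is D.

D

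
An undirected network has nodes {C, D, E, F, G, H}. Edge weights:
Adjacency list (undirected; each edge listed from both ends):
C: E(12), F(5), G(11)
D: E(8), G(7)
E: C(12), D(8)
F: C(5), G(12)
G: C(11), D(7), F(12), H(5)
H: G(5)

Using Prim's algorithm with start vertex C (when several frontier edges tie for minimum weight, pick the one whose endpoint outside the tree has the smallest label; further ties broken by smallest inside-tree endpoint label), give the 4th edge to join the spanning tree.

Prim's algorithm from C:
Step 1: frontier [C–F 5, C–G 11, C–E 12] → take C–F (5); add F.
Step 2: frontier [C–G 11, C–E 12, F–G 12] → take C–G (11); add G.
Step 3: frontier [C–E 12, G–H 5, D–G 7] → take G–H (5); add H.
Step 4: frontier [C–E 12, D–G 7] → take D–G (7); add D.
Step 5: frontier [C–E 12, D–E 8] → take D–E (8); add E.
The 4th edge added is D–G.

D-G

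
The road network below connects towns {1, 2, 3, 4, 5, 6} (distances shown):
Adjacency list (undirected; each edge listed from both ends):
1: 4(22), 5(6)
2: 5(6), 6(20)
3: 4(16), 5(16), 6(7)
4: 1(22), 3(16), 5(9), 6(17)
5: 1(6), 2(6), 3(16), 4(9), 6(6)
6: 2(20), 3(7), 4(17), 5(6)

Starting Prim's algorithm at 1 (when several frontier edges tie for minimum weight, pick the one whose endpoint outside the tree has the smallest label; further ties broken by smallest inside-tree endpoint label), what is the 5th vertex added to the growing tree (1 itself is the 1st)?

3

Prim, starting at 1.
Step 1: frontier [1 5 6, 1 4 22] → take 1 5 (6); add 5.
Step 2: frontier [1 4 22, 2 5 6, 5 6 6, 4 5 9, 3 5 16] → take 2 5 (6); add 2.
Step 3: frontier [1 4 22, 2 6 20, 5 6 6, 4 5 9, 3 5 16] → take 5 6 (6); add 6.
Step 4: frontier [1 4 22, 4 5 9, 3 5 16, 3 6 7, 4 6 17] → take 3 6 (7); add 3.
Step 5: frontier [1 4 22, 3 4 16, 4 5 9, 4 6 17] → take 4 5 (9); add 4.
Vertex order: 1, 5, 2, 6, 3, 4. The 5th vertex is 3.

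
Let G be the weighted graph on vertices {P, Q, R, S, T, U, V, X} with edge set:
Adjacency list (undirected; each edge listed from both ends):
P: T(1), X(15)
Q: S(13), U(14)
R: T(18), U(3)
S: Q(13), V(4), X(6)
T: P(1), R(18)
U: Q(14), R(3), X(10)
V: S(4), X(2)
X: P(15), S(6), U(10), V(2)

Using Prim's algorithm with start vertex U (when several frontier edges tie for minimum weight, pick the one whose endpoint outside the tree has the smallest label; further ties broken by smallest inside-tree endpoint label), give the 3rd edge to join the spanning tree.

V-X

Prim's algorithm from U:
Step 1: frontier [R–U 3, U–X 10, Q–U 14] → take R–U (3); add R.
Step 2: frontier [R–T 18, U–X 10, Q–U 14] → take U–X (10); add X.
Step 3: frontier [R–T 18, Q–U 14, V–X 2, S–X 6, P–X 15] → take V–X (2); add V.
Step 4: frontier [R–T 18, Q–U 14, S–V 4, S–X 6, P–X 15] → take S–V (4); add S.
Step 5: frontier [R–T 18, Q–S 13, Q–U 14, P–X 15] → take Q–S (13); add Q.
Step 6: frontier [R–T 18, P–X 15] → take P–X (15); add P.
Step 7: frontier [P–T 1, R–T 18] → take P–T (1); add T.
The 3rd edge added is V–X.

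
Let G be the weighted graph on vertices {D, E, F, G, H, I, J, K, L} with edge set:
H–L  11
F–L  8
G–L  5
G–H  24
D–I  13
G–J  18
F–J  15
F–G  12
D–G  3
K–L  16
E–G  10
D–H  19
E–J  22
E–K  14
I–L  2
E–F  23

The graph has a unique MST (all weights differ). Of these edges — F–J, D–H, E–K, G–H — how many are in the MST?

2

Sort edges by weight, then run Kruskal:
I–L (2): add — endpoints in different components.
D–G (3): add — endpoints in different components.
G–L (5): add — endpoints in different components.
F–L (8): add — endpoints in different components.
E–G (10): add — endpoints in different components.
H–L (11): add — endpoints in different components.
F–G (12): skip — F and G already connected.
D–I (13): skip — D and I already connected.
E–K (14): add — endpoints in different components.
F–J (15): add — endpoints in different components.
MST edge set: {I–L, D–G, G–L, F–L, E–G, H–L, E–K, F–J}.
Of the listed edges, {F–J, E–K} are in the MST → 2.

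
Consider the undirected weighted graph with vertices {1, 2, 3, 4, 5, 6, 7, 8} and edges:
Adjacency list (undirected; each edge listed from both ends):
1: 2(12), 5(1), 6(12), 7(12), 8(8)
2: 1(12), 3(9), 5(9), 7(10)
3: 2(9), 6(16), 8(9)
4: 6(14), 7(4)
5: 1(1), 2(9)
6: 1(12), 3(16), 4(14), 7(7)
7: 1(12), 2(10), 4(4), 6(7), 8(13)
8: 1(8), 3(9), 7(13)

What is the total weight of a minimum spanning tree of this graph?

Sort edges by weight, then run Kruskal:
1-5 (1): add — endpoints in different components.
4-7 (4): add — endpoints in different components.
6-7 (7): add — endpoints in different components.
1-8 (8): add — endpoints in different components.
2-3 (9): add — endpoints in different components.
2-5 (9): add — endpoints in different components.
3-8 (9): skip — 3 and 8 already connected.
2-7 (10): add — endpoints in different components.
MST edges: 1-5, 4-7, 6-7, 1-8, 2-3, 2-5, 2-7; total weight 1+4+7+8+9+9+10 = 48.

48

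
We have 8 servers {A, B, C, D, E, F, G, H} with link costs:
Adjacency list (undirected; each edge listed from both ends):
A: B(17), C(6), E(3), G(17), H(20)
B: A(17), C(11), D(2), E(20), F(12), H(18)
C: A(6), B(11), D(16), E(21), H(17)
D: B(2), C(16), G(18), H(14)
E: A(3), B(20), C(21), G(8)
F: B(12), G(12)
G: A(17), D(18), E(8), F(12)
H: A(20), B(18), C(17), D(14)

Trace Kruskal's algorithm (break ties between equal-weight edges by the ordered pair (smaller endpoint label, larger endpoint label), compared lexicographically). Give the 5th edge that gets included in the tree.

B-C

Kruskal's algorithm — process edges by increasing weight (ties by edge label):
B D (2): add — endpoints in different components.
A E (3): add — endpoints in different components.
A C (6): add — endpoints in different components.
E G (8): add — endpoints in different components.
B C (11): add — endpoints in different components.
B F (12): add — endpoints in different components.
F G (12): skip — F and G already connected.
D H (14): add — endpoints in different components.
The 5th edge added is B C.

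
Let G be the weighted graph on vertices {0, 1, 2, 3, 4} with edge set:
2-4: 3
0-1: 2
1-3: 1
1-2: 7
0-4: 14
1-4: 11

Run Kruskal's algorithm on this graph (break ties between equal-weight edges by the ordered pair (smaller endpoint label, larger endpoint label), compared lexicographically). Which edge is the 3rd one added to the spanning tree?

2-4

Sort edges by weight, then run Kruskal:
1-3 (1): add — endpoints in different components.
0-1 (2): add — endpoints in different components.
2-4 (3): add — endpoints in different components.
1-2 (7): add — endpoints in different components.
The 3rd edge added is 2-4.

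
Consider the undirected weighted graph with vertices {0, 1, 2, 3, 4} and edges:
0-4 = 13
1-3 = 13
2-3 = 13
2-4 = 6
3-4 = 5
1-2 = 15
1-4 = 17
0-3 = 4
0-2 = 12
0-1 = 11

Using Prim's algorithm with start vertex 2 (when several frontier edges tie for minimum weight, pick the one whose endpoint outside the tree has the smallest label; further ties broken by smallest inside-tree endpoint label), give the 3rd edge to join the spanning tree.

Prim's algorithm from 2:
Step 1: cheapest edge leaving the tree is 2-4 (6); add 4.
Step 2: cheapest edge leaving the tree is 3-4 (5); add 3.
Step 3: cheapest edge leaving the tree is 0-3 (4); add 0.
Step 4: cheapest edge leaving the tree is 0-1 (11); add 1.
The 3rd edge added is 0-3.

0-3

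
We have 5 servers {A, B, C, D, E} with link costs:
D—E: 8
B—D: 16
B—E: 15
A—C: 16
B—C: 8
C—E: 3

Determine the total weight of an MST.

Grow the tree from A using Prim:
Step 1: frontier [A—C 16] → take A—C (16); add C.
Step 2: frontier [C—E 3, B—C 8] → take C—E (3); add E.
Step 3: frontier [B—C 8, D—E 8, B—E 15] → take B—C (8); add B.
Step 4: frontier [B—D 16, D—E 8] → take D—E (8); add D.
MST edges: A—C, C—E, B—C, D—E; total weight 16+3+8+8 = 35.

35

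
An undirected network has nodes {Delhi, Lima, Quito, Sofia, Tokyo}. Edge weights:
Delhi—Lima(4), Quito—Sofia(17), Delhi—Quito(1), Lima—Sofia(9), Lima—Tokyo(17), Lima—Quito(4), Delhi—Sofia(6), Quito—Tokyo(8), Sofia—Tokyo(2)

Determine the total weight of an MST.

Sort edges by weight, then run Kruskal:
Delhi—Quito (1): add — endpoints in different components.
Sofia—Tokyo (2): add — endpoints in different components.
Delhi—Lima (4): add — endpoints in different components.
Lima—Quito (4): skip — Lima and Quito already connected.
Delhi—Sofia (6): add — endpoints in different components.
MST edges: Delhi—Quito, Sofia—Tokyo, Delhi—Lima, Delhi—Sofia; total weight 1+2+4+6 = 13.

13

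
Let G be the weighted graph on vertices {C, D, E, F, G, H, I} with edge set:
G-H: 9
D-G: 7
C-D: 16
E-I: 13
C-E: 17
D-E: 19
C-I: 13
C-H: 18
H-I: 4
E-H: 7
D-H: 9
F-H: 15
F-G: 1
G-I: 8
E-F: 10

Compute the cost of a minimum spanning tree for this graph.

Kruskal's algorithm — process edges by increasing weight (ties by edge label):
F-G (1): add — endpoints in different components.
H-I (4): add — endpoints in different components.
D-G (7): add — endpoints in different components.
E-H (7): add — endpoints in different components.
G-I (8): add — endpoints in different components.
D-H (9): skip — D and H already connected.
G-H (9): skip — G and H already connected.
E-F (10): skip — E and F already connected.
C-I (13): add — endpoints in different components.
MST edges: F-G, H-I, D-G, E-H, G-I, C-I; total weight 1+4+7+7+8+13 = 40.

40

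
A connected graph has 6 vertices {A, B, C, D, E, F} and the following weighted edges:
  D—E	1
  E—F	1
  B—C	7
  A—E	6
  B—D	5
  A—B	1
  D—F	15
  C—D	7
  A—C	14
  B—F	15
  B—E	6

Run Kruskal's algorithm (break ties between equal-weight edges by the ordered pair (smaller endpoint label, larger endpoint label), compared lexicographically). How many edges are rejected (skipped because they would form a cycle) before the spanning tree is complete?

Sort edges by weight, then run Kruskal:
A—B (1): add. Components now {A,B} {C} {D} {E} {F}
D—E (1): add. Components now {A,B} {C} {D,E} {F}
E—F (1): add. Components now {A,B} {C} {D,E,F}
B—D (5): add. Components now {A,B,D,E,F} {C}
A—E (6): skip — A and E already connected.
B—E (6): skip — B and E already connected.
B—C (7): add. Components now {A,B,C,D,E,F}
Edges rejected before the tree was complete: 2.

2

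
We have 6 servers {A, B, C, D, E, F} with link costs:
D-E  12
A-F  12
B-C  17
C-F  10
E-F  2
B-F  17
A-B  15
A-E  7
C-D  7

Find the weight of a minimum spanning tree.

41

Prim's algorithm from E:
Step 1: frontier [E-F 2, A-E 7, D-E 12] → take E-F (2); add F.
Step 2: frontier [A-E 7, D-E 12, C-F 10, A-F 12, B-F 17] → take A-E (7); add A.
Step 3: frontier [A-B 15, D-E 12, C-F 10, B-F 17] → take C-F (10); add C.
Step 4: frontier [A-B 15, C-D 7, B-C 17, D-E 12, B-F 17] → take C-D (7); add D.
Step 5: frontier [A-B 15, B-C 17, B-F 17] → take A-B (15); add B.
MST edges: E-F, A-E, C-F, C-D, A-B; total weight 2+7+10+7+15 = 41.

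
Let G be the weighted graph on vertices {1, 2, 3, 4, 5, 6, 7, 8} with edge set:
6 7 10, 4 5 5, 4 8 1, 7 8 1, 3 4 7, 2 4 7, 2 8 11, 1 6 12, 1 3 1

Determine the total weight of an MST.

32

Prim, starting at 2.
Step 1: cheapest edge leaving the tree is 2 4 (7); add 4.
Step 2: cheapest edge leaving the tree is 4 8 (1); add 8.
Step 3: cheapest edge leaving the tree is 7 8 (1); add 7.
Step 4: cheapest edge leaving the tree is 4 5 (5); add 5.
Step 5: cheapest edge leaving the tree is 3 4 (7); add 3.
Step 6: cheapest edge leaving the tree is 1 3 (1); add 1.
Step 7: cheapest edge leaving the tree is 6 7 (10); add 6.
MST edges: 2 4, 4 8, 7 8, 4 5, 3 4, 1 3, 6 7; total weight 7+1+1+5+7+1+10 = 32.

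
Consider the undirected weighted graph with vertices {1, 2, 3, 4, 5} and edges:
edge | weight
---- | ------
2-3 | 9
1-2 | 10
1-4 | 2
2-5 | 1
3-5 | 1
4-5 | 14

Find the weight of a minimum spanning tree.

14

Kruskal: consider edges lightest-first.
2-5 (1): add. Components now {1} {2,5} {3} {4}
3-5 (1): add. Components now {1} {2,3,5} {4}
1-4 (2): add. Components now {1,4} {2,3,5}
2-3 (9): skip — 2 and 3 already connected.
1-2 (10): add. Components now {1,2,3,4,5}
MST edges: 2-5, 3-5, 1-4, 1-2; total weight 1+1+2+10 = 14.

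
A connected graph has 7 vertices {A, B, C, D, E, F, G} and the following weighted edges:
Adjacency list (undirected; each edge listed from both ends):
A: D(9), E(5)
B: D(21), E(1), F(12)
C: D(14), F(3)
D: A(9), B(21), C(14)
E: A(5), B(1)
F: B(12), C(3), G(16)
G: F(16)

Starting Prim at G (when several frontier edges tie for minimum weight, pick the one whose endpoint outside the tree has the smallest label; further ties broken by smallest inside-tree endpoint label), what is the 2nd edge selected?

C-F

Grow the tree from G using Prim:
Step 1: cheapest edge leaving the tree is F–G (16); add F.
Step 2: cheapest edge leaving the tree is C–F (3); add C.
Step 3: cheapest edge leaving the tree is B–F (12); add B.
Step 4: cheapest edge leaving the tree is B–E (1); add E.
Step 5: cheapest edge leaving the tree is A–E (5); add A.
Step 6: cheapest edge leaving the tree is A–D (9); add D.
The 2nd edge added is C–F.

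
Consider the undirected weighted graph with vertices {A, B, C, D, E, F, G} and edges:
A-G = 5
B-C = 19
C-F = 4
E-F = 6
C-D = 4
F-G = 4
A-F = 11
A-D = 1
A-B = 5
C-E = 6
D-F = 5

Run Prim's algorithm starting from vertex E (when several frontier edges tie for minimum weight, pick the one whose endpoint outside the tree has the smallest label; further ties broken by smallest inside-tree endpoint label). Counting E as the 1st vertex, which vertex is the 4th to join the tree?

Prim, starting at E.
Step 1: frontier [C-E 6, E-F 6] → take C-E (6); add C.
Step 2: frontier [C-D 4, C-F 4, B-C 19, E-F 6] → take C-D (4); add D.
Step 3: frontier [C-F 4, B-C 19, A-D 1, D-F 5, E-F 6] → take A-D (1); add A.
Step 4: frontier [A-B 5, A-G 5, A-F 11, C-F 4, B-C 19, D-F 5, E-F 6] → take C-F (4); add F.
Step 5: frontier [A-B 5, A-G 5, B-C 19, F-G 4] → take F-G (4); add G.
Step 6: frontier [A-B 5, B-C 19] → take A-B (5); add B.
Vertex order: E, C, D, A, F, G, B. The 4th vertex is A.

A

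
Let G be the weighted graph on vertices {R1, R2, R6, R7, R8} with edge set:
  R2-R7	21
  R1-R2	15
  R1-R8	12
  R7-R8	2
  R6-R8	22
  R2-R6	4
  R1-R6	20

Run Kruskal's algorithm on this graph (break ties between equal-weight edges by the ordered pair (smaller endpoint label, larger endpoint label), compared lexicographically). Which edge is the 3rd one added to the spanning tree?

R1-R8

Kruskal's algorithm — process edges by increasing weight (ties by edge label):
R7-R8 (2): add. Components now {R1} {R6} {R2} {R7,R8}
R2-R6 (4): add. Components now {R1} {R2,R6} {R7,R8}
R1-R8 (12): add. Components now {R1,R7,R8} {R2,R6}
R1-R2 (15): add. Components now {R1,R2,R6,R7,R8}
The 3rd edge added is R1-R8.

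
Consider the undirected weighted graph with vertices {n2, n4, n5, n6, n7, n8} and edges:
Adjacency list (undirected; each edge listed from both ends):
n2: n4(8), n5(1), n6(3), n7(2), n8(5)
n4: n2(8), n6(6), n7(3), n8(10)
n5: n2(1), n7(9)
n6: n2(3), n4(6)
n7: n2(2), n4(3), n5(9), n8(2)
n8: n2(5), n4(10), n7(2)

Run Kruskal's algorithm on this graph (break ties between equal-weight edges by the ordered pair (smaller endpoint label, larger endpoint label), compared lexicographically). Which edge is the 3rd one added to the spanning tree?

Sort edges by weight, then run Kruskal:
n2-n5 (1): add — endpoints in different components.
n2-n7 (2): add — endpoints in different components.
n7-n8 (2): add — endpoints in different components.
n2-n6 (3): add — endpoints in different components.
n4-n7 (3): add — endpoints in different components.
The 3rd edge added is n7-n8.

n7-n8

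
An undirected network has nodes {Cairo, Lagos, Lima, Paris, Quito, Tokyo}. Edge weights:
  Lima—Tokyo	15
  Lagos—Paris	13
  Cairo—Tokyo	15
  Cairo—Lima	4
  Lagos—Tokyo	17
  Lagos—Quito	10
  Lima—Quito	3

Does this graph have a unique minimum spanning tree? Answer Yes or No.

Kruskal: consider edges lightest-first.
Lima—Quito (3): add. Components now {Lima,Quito} {Cairo} {Lagos} {Paris} {Tokyo}
Cairo—Lima (4): add. Components now {Cairo,Lima,Quito} {Lagos} {Paris} {Tokyo}
Lagos—Quito (10): add. Components now {Cairo,Lagos,Lima,Quito} {Paris} {Tokyo}
Lagos—Paris (13): add. Components now {Cairo,Lagos,Lima,Paris,Quito} {Tokyo}
Cairo—Tokyo (15): add. Components now {Cairo,Lagos,Lima,Paris,Quito,Tokyo}
Non-tree edge Lima—Tokyo has weight 15, equal to the heaviest edge on its tree cycle — swapping gives another MST of the same weight. Not unique.

No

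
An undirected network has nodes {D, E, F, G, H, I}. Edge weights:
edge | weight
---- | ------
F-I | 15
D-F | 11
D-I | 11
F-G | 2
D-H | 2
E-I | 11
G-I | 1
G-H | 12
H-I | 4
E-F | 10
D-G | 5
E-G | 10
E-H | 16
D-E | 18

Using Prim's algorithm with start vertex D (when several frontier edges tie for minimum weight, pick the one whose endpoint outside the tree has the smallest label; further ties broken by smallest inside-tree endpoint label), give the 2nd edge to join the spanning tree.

Grow the tree from D using Prim:
Step 1: frontier [D-H 2, D-G 5, D-F 11, D-I 11, D-E 18] → take D-H (2); add H.
Step 2: frontier [D-G 5, D-F 11, D-I 11, D-E 18, H-I 4, G-H 12, E-H 16] → take H-I (4); add I.
Step 3: frontier [D-G 5, D-F 11, D-E 18, G-H 12, E-H 16, G-I 1, E-I 11, F-I 15] → take G-I (1); add G.
Step 4: frontier [D-F 11, D-E 18, F-G 2, E-G 10, E-H 16, E-I 11, F-I 15] → take F-G (2); add F.
Step 5: frontier [D-E 18, E-F 10, E-G 10, E-H 16, E-I 11] → take E-F (10); add E.
The 2nd edge added is H-I.

H-I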